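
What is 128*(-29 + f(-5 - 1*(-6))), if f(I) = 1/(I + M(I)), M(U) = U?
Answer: -3648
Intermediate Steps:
f(I) = 1/(2*I) (f(I) = 1/(I + I) = 1/(2*I))
128*(-29 + f(-5 - 1*(-6))) = 128*(-29 + 1/(2*(-5 - 1*(-6)))) = 128*(-29 + 1/(2*(-5 + 6))) = 128*(-29 + (½)/1) = 128*(-29 + (½)*1) = 128*(-29 + ½) = 128*(-57/2) = -3648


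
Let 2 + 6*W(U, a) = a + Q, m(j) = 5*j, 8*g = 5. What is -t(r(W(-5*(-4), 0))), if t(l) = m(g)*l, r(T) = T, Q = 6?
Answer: -25/12 ≈ -2.0833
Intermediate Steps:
g = 5/8 (g = (1/8)*5 = 5/8 ≈ 0.62500)
W(U, a) = 2/3 + a/6 (W(U, a) = -1/3 + (a + 6)/6 = -1/3 + (6 + a)/6 = -1/3 + (1 + a/6) = 2/3 + a/6)
t(l) = 25*l/8 (t(l) = (5*(5/8))*l = 25*l/8)
-t(r(W(-5*(-4), 0))) = -25*(2/3 + (1/6)*0)/8 = -25*(2/3 + 0)/8 = -25*2/(8*3) = -1*25/12 = -25/12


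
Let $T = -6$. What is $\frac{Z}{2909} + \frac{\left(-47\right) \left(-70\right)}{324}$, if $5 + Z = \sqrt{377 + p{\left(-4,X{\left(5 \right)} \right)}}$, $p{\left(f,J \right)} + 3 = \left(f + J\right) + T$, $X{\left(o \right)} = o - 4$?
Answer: $\frac{4784495}{471258} + \frac{\sqrt{365}}{2909} \approx 10.159$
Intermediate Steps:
$X{\left(o \right)} = -4 + o$ ($X{\left(o \right)} = o - 4 = -4 + o$)
$p{\left(f,J \right)} = -9 + J + f$ ($p{\left(f,J \right)} = -3 - \left(6 - J - f\right) = -3 + \left(-6 + J + f\right) = -9 + J + f$)
$Z = -5 + \sqrt{365}$ ($Z = -5 + \sqrt{377 - 12} = -5 + \sqrt{365} \approx 14.105$)
$\frac{Z}{2909} + \frac{\left(-47\right) \left(-70\right)}{324} = \frac{-5 + \sqrt{365}}{2909} + \frac{\left(-47\right) \left(-70\right)}{324} = \left(-5 + \sqrt{365}\right) \frac{1}{2909} + 3290 \cdot \frac{1}{324} = \left(- \frac{5}{2909} + \frac{\sqrt{365}}{2909}\right) + \frac{1645}{162} = \frac{4784495}{471258} + \frac{\sqrt{365}}{2909}$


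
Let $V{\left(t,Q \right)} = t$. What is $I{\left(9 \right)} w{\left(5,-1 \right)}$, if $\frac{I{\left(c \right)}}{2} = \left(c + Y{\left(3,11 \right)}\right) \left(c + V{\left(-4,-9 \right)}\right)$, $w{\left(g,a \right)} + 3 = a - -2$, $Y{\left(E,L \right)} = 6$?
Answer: $-300$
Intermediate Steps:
$w{\left(g,a \right)} = -1 + a$ ($w{\left(g,a \right)} = -3 + \left(a - -2\right) = -3 + \left(a + 2\right) = -3 + \left(2 + a\right) = -1 + a$)
$I{\left(c \right)} = 2 \left(-4 + c\right) \left(6 + c\right)$ ($I{\left(c \right)} = 2 \left(c + 6\right) \left(c - 4\right) = 2 \left(6 + c\right) \left(-4 + c\right) = 2 \left(-4 + c\right) \left(6 + c\right)$)
$I{\left(9 \right)} w{\left(5,-1 \right)} = \left(-48 + 2 \cdot 9^{2} + 4 \cdot 9\right) \left(-1 - 1\right) = \left(-48 + 2 \cdot 81 + 36\right) \left(-2\right) = \left(-48 + 162 + 36\right) \left(-2\right) = 150 \left(-2\right) = -300$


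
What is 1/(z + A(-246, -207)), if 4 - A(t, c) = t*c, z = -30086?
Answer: -1/81004 ≈ -1.2345e-5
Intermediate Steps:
A(t, c) = 4 - c*t (A(t, c) = 4 - t*c = 4 - c*t)
1/(z + A(-246, -207)) = 1/(-30086 + (4 - 1*(-207)*(-246))) = 1/(-30086 + (4 - 50922)) = 1/(-30086 - 50918) = 1/(-81004) = -1/81004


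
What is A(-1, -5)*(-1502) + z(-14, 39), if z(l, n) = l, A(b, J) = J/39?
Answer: 6964/39 ≈ 178.56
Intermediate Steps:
A(b, J) = J/39 (A(b, J) = J*(1/39) = J/39)
A(-1, -5)*(-1502) + z(-14, 39) = ((1/39)*(-5))*(-1502) - 14 = -5/39*(-1502) - 14 = 7510/39 - 14 = 6964/39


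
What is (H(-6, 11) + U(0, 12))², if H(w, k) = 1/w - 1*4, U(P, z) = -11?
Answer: 8281/36 ≈ 230.03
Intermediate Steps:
H(w, k) = -4 + 1/w (H(w, k) = 1/w - 4 = -4 + 1/w)
(H(-6, 11) + U(0, 12))² = ((-4 + 1/(-6)) - 11)² = ((-4 - ⅙) - 11)² = (-25/6 - 11)² = (-91/6)² = 8281/36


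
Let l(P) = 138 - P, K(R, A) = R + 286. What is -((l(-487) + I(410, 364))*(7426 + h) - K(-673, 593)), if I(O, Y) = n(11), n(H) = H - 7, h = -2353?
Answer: -3191304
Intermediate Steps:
K(R, A) = 286 + R
n(H) = -7 + H
I(O, Y) = 4 (I(O, Y) = -7 + 11 = 4)
-((l(-487) + I(410, 364))*(7426 + h) - K(-673, 593)) = -(((138 - 1*(-487)) + 4)*(7426 - 2353) - (286 - 673)) = -(((138 + 487) + 4)*5073 - 1*(-387)) = -((625 + 4)*5073 + 387) = -(629*5073 + 387) = -(3190917 + 387) = -1*3191304 = -3191304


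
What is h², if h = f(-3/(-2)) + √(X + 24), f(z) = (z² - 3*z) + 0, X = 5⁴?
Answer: 10465/16 - 9*√649/2 ≈ 539.42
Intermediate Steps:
X = 625
f(z) = z² - 3*z
h = -9/4 + √649 (h = (-3/(-2))*(-3 - 3/(-2)) + √(625 + 24) = (-3*(-½))*(-3 - 3*(-½)) + √649 = 3*(-3 + 3/2)/2 + √649 = (3/2)*(-3/2) + √649 = -9/4 + √649 ≈ 23.225)
h² = (-9/4 + √649)²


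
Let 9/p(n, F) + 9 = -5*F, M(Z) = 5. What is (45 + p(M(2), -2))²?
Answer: 2916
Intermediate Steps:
p(n, F) = 9/(-9 - 5*F)
(45 + p(M(2), -2))² = (45 - 9/(9 + 5*(-2)))² = (45 - 9/(9 - 10))² = (45 - 9/(-1))² = (45 - 9*(-1))² = (45 + 9)² = 54² = 2916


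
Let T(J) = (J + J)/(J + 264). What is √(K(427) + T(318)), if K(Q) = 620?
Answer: 3*√649318/97 ≈ 24.922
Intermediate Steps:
T(J) = 2*J/(264 + J) (T(J) = (2*J)/(264 + J) = 2*J/(264 + J))
√(K(427) + T(318)) = √(620 + 2*318/(264 + 318)) = √(620 + 2*318/582) = √(620 + 2*318*(1/582)) = √(620 + 106/97) = √(60246/97) = 3*√649318/97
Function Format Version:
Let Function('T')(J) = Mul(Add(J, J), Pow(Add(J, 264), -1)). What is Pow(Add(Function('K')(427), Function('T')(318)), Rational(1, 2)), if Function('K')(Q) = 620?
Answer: Mul(Rational(3, 97), Pow(649318, Rational(1, 2))) ≈ 24.922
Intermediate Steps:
Function('T')(J) = Mul(2, J, Pow(Add(264, J), -1)) (Function('T')(J) = Mul(Mul(2, J), Pow(Add(264, J), -1)) = Mul(2, J, Pow(Add(264, J), -1)))
Pow(Add(Function('K')(427), Function('T')(318)), Rational(1, 2)) = Pow(Add(620, Mul(2, 318, Pow(Add(264, 318), -1))), Rational(1, 2)) = Pow(Add(620, Mul(2, 318, Pow(582, -1))), Rational(1, 2)) = Pow(Add(620, Mul(2, 318, Rational(1, 582))), Rational(1, 2)) = Pow(Add(620, Rational(106, 97)), Rational(1, 2)) = Pow(Rational(60246, 97), Rational(1, 2)) = Mul(Rational(3, 97), Pow(649318, Rational(1, 2)))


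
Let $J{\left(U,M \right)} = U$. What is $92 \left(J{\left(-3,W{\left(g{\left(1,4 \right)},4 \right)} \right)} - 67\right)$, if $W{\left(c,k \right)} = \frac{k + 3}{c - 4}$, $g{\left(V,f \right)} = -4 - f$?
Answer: $-6440$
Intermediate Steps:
$W{\left(c,k \right)} = \frac{3 + k}{-4 + c}$
$92 \left(J{\left(-3,W{\left(g{\left(1,4 \right)},4 \right)} \right)} - 67\right) = 92 \left(-3 - 67\right) = 92 \left(-70\right) = -6440$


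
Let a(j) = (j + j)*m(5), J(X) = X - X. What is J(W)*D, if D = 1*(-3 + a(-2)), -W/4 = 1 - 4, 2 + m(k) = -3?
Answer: 0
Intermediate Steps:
m(k) = -5 (m(k) = -2 - 3 = -5)
W = 12 (W = -4*(1 - 4) = -4*(-3) = 12)
J(X) = 0
a(j) = -10*j (a(j) = (j + j)*(-5) = (2*j)*(-5) = -10*j)
D = 17 (D = 1*(-3 - 10*(-2)) = 1*(-3 + 20) = 1*17 = 17)
J(W)*D = 0*17 = 0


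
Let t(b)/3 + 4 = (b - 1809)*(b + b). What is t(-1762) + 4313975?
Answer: 42066575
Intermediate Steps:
t(b) = -12 + 6*b*(-1809 + b) (t(b) = -12 + 3*((b - 1809)*(b + b)) = -12 + 3*((-1809 + b)*(2*b)) = -12 + 3*(2*b*(-1809 + b)) = -12 + 6*b*(-1809 + b))
t(-1762) + 4313975 = (-12 - 10854*(-1762) + 6*(-1762)²) + 4313975 = (-12 + 19124748 + 6*3104644) + 4313975 = (-12 + 19124748 + 18627864) + 4313975 = 37752600 + 4313975 = 42066575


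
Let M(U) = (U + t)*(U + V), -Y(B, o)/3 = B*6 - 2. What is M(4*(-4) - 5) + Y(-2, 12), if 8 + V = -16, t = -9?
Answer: 1392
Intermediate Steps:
V = -24 (V = -8 - 16 = -24)
Y(B, o) = 6 - 18*B (Y(B, o) = -3*(B*6 - 2) = -3*(6*B - 2) = -3*(-2 + 6*B) = 6 - 18*B)
M(U) = (-24 + U)*(-9 + U) (M(U) = (U - 9)*(U - 24) = (-9 + U)*(-24 + U) = (-24 + U)*(-9 + U))
M(4*(-4) - 5) + Y(-2, 12) = (216 + (4*(-4) - 5)**2 - 33*(4*(-4) - 5)) + (6 - 18*(-2)) = (216 + (-16 - 5)**2 - 33*(-16 - 5)) + (6 + 36) = (216 + (-21)**2 - 33*(-21)) + 42 = (216 + 441 + 693) + 42 = 1350 + 42 = 1392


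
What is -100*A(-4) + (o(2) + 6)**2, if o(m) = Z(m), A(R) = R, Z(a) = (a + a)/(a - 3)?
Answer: 404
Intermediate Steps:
Z(a) = 2*a/(-3 + a) (Z(a) = (2*a)/(-3 + a) = 2*a/(-3 + a))
o(m) = 2*m/(-3 + m)
-100*A(-4) + (o(2) + 6)**2 = -100*(-4) + (2*2/(-3 + 2) + 6)**2 = 400 + (2*2/(-1) + 6)**2 = 400 + (2*2*(-1) + 6)**2 = 400 + (-4 + 6)**2 = 400 + 2**2 = 400 + 4 = 404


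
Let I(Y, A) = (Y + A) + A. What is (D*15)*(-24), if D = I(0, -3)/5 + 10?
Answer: -3168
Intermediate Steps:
I(Y, A) = Y + 2*A (I(Y, A) = (A + Y) + A = Y + 2*A)
D = 44/5 (D = (0 + 2*(-3))/5 + 10 = (0 - 6)*(⅕) + 10 = -6*⅕ + 10 = -6/5 + 10 = 44/5 ≈ 8.8000)
(D*15)*(-24) = ((44/5)*15)*(-24) = 132*(-24) = -3168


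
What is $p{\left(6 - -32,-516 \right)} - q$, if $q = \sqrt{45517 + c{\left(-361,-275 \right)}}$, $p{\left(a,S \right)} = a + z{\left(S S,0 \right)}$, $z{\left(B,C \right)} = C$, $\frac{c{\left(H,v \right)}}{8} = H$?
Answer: $38 - \sqrt{42629} \approx -168.47$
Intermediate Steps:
$c{\left(H,v \right)} = 8 H$
$p{\left(a,S \right)} = a$ ($p{\left(a,S \right)} = a + 0 = a$)
$q = \sqrt{42629}$ ($q = \sqrt{45517 + 8 \left(-361\right)} = \sqrt{45517 - 2888} = \sqrt{42629} \approx 206.47$)
$p{\left(6 - -32,-516 \right)} - q = \left(6 - -32\right) - \sqrt{42629} = \left(6 + 32\right) - \sqrt{42629} = 38 - \sqrt{42629}$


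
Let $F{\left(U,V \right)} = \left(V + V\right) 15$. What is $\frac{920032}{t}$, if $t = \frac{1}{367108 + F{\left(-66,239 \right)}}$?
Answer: $344347736896$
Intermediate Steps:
$F{\left(U,V \right)} = 30 V$ ($F{\left(U,V \right)} = 2 V 15 = 30 V$)
$t = \frac{1}{374278}$ ($t = \frac{1}{367108 + 30 \cdot 239} = \frac{1}{367108 + 7170} = \frac{1}{374278} \approx 2.6718 \cdot 10^{-6}$)
$\frac{920032}{t} = 920032 \frac{1}{\frac{1}{374278}} = 920032 \cdot 374278 = 344347736896$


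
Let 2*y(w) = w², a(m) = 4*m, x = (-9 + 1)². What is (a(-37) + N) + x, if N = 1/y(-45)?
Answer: -170098/2025 ≈ -83.999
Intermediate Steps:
x = 64 (x = (-8)² = 64)
y(w) = w²/2
N = 2/2025 (N = 1/((½)*(-45)²) = 1/((½)*2025) = 1/(2025/2) = 2/2025 ≈ 0.00098765)
(a(-37) + N) + x = (4*(-37) + 2/2025) + 64 = (-148 + 2/2025) + 64 = -299698/2025 + 64 = -170098/2025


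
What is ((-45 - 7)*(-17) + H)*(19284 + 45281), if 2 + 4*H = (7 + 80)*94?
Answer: 189046320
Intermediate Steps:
H = 2044 (H = -½ + ((7 + 80)*94)/4 = -½ + (87*94)/4 = -½ + (¼)*8178 = -½ + 4089/2 = 2044)
((-45 - 7)*(-17) + H)*(19284 + 45281) = ((-45 - 7)*(-17) + 2044)*(19284 + 45281) = (-52*(-17) + 2044)*64565 = (884 + 2044)*64565 = 2928*64565 = 189046320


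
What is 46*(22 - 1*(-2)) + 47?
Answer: 1151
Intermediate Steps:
46*(22 - 1*(-2)) + 47 = 46*(22 + 2) + 47 = 46*24 + 47 = 1104 + 47 = 1151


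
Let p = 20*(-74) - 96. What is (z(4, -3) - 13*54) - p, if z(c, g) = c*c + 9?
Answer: 899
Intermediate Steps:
z(c, g) = 9 + c**2 (z(c, g) = c**2 + 9 = 9 + c**2)
p = -1576 (p = -1480 - 96 = -1576)
(z(4, -3) - 13*54) - p = ((9 + 4**2) - 13*54) - 1*(-1576) = ((9 + 16) - 702) + 1576 = (25 - 702) + 1576 = -677 + 1576 = 899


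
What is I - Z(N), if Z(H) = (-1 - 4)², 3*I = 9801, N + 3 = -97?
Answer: 3242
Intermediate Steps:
N = -100 (N = -3 - 97 = -100)
I = 3267 (I = (⅓)*9801 = 3267)
Z(H) = 25 (Z(H) = (-5)² = 25)
I - Z(N) = 3267 - 1*25 = 3267 - 25 = 3242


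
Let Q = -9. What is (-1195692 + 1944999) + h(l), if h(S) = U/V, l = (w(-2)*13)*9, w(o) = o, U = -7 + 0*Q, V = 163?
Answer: 122137034/163 ≈ 7.4931e+5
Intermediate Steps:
U = -7 (U = -7 + 0*(-9) = -7 + 0 = -7)
l = -234 (l = -2*13*9 = -26*9 = -234)
h(S) = -7/163
(-1195692 + 1944999) + h(l) = (-1195692 + 1944999) - 7/163 = 749307 - 7/163 = 122137034/163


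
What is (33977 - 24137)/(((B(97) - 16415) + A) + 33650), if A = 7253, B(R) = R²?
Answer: 3280/11299 ≈ 0.29029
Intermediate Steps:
(33977 - 24137)/(((B(97) - 16415) + A) + 33650) = (33977 - 24137)/(((97² - 16415) + 7253) + 33650) = 9840/(((9409 - 16415) + 7253) + 33650) = 9840/((-7006 + 7253) + 33650) = 9840/(247 + 33650) = 9840/33897 = 9840*(1/33897) = 3280/11299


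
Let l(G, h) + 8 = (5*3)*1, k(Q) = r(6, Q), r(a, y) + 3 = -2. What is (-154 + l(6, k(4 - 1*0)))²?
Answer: 21609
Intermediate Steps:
r(a, y) = -5 (r(a, y) = -3 - 2 = -5)
k(Q) = -5
l(G, h) = 7 (l(G, h) = -8 + (5*3)*1 = -8 + 15*1 = -8 + 15 = 7)
(-154 + l(6, k(4 - 1*0)))² = (-154 + 7)² = (-147)² = 21609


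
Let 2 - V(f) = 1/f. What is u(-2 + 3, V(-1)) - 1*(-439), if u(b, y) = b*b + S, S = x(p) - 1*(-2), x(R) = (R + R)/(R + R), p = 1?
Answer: 443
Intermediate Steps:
x(R) = 1 (x(R) = (2*R)/((2*R)) = (2*R)*(1/(2*R)) = 1)
V(f) = 2 - 1/f
S = 3 (S = 1 - 1*(-2) = 1 + 2 = 3)
u(b, y) = 3 + b² (u(b, y) = b*b + 3 = b² + 3 = 3 + b²)
u(-2 + 3, V(-1)) - 1*(-439) = (3 + (-2 + 3)²) - 1*(-439) = (3 + 1²) + 439 = (3 + 1) + 439 = 4 + 439 = 443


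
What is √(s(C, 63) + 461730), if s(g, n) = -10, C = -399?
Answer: 2*√115430 ≈ 679.50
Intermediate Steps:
√(s(C, 63) + 461730) = √(-10 + 461730) = √461720 = 2*√115430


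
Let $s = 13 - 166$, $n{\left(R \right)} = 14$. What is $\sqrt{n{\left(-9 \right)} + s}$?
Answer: $i \sqrt{139} \approx 11.79 i$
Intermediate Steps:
$s = -153$ ($s = 13 - 166 = -153$)
$\sqrt{n{\left(-9 \right)} + s} = \sqrt{14 - 153} = \sqrt{-139} = i \sqrt{139}$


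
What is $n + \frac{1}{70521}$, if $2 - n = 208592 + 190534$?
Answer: $- \frac{28146623603}{70521} \approx -3.9912 \cdot 10^{5}$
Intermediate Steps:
$n = -399124$ ($n = 2 - \left(208592 + 190534\right) = 2 - 399126 = -399124$)
$n + \frac{1}{70521} = -399124 + \frac{1}{70521} = - \frac{28146623603}{70521}$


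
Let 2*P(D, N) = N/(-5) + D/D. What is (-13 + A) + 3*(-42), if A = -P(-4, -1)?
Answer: -698/5 ≈ -139.60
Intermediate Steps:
P(D, N) = 1/2 - N/10 (P(D, N) = (N/(-5) + D/D)/2 = (N*(-1/5) + 1)/2 = (-N/5 + 1)/2 = (1 - N/5)/2 = 1/2 - N/10)
A = -3/5 (A = -(1/2 - 1/10*(-1)) = -(1/2 + 1/10) = -1*3/5 = -3/5 ≈ -0.60000)
(-13 + A) + 3*(-42) = (-13 - 3/5) + 3*(-42) = -68/5 - 126 = -698/5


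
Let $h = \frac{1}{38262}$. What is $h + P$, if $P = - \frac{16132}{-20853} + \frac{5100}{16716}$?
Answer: $\frac{8156094553}{7560839034} \approx 1.0787$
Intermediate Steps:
$P = \frac{4476343}{4149747}$ ($P = \left(-16132\right) \left(- \frac{1}{20853}\right) + 5100 \cdot \frac{1}{16716} = \frac{16132}{20853} + \frac{425}{1393} = \frac{4476343}{4149747} \approx 1.0787$)
$h = \frac{1}{38262} \approx 2.6136 \cdot 10^{-5}$
$h + P = \frac{1}{38262} + \frac{4476343}{4149747} = \frac{8156094553}{7560839034}$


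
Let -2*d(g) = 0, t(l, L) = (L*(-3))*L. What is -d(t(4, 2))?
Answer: 0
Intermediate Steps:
t(l, L) = -3*L² (t(l, L) = (-3*L)*L = -3*L²)
d(g) = 0 (d(g) = -½*0 = 0)
-d(t(4, 2)) = -1*0 = 0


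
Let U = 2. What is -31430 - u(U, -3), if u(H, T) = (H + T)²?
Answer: -31431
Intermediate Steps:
-31430 - u(U, -3) = -31430 - (2 - 3)² = -31430 - 1*(-1)² = -31430 - 1*1 = -31430 - 1 = -31431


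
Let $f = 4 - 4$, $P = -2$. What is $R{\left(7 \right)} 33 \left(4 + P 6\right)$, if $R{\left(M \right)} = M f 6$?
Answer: $0$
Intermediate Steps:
$f = 0$ ($f = 4 - 4 = 0$)
$R{\left(M \right)} = 0$ ($R{\left(M \right)} = M 0 \cdot 6 = 0 \cdot 6 = 0$)
$R{\left(7 \right)} 33 \left(4 + P 6\right) = 0 \cdot 33 \left(4 - 12\right) = 0 \left(4 - 12\right) = 0 \left(-8\right) = 0$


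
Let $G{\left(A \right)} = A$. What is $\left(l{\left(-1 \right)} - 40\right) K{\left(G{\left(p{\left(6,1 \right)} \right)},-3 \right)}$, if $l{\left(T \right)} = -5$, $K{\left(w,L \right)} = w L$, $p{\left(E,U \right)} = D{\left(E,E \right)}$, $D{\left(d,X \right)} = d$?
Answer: $810$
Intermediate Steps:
$p{\left(E,U \right)} = E$
$K{\left(w,L \right)} = L w$
$\left(l{\left(-1 \right)} - 40\right) K{\left(G{\left(p{\left(6,1 \right)} \right)},-3 \right)} = \left(-5 - 40\right) \left(\left(-3\right) 6\right) = \left(-45\right) \left(-18\right) = 810$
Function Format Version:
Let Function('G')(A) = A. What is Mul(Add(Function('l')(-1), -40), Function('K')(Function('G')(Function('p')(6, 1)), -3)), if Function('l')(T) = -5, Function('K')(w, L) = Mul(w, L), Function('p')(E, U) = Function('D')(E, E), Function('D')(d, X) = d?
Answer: 810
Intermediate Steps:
Function('p')(E, U) = E
Function('K')(w, L) = Mul(L, w)
Mul(Add(Function('l')(-1), -40), Function('K')(Function('G')(Function('p')(6, 1)), -3)) = Mul(Add(-5, -40), Mul(-3, 6)) = Mul(-45, -18) = 810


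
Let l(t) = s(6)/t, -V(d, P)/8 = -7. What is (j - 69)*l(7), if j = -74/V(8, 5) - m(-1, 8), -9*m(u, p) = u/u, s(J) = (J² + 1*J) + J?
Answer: -70772/147 ≈ -481.44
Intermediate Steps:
V(d, P) = 56 (V(d, P) = -8*(-7) = 56)
s(J) = J² + 2*J (s(J) = (J² + J) + J = (J + J²) + J = J² + 2*J)
m(u, p) = -⅑ (m(u, p) = -u/(9*u) = -⅑*1 = -⅑)
l(t) = 48/t (l(t) = (6*(2 + 6))/t = (6*8)/t = 48/t)
j = -305/252 (j = -74/56 - 1*(-⅑) = -74*1/56 + ⅑ = -37/28 + ⅑ = -305/252 ≈ -1.2103)
(j - 69)*l(7) = (-305/252 - 69)*(48/7) = -70772/(21*7) = -17693/252*48/7 = -70772/147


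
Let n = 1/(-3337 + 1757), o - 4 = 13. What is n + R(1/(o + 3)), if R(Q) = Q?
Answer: 39/790 ≈ 0.049367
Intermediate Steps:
o = 17 (o = 4 + 13 = 17)
n = -1/1580 (n = 1/(-1580) = -1/1580 ≈ -0.00063291)
n + R(1/(o + 3)) = -1/1580 + 1/(17 + 3) = -1/1580 + 1/20 = 39/790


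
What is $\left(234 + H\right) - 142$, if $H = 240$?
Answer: $332$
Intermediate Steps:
$\left(234 + H\right) - 142 = \left(234 + 240\right) - 142 = 474 - 142 = 332$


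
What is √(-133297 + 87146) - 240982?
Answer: -240982 + I*√46151 ≈ -2.4098e+5 + 214.83*I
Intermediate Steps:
√(-133297 + 87146) - 240982 = √(-46151) - 240982 = I*√46151 - 240982 = -240982 + I*√46151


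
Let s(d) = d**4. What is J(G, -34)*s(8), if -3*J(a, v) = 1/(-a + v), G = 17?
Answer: 4096/153 ≈ 26.771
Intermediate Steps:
J(a, v) = -1/(3*(v - a)) (J(a, v) = -1/(3*(-a + v)) = -1/(3*(v - a)))
J(G, -34)*s(8) = (1/(3*(17 - 1*(-34))))*8**4 = (1/(3*(17 + 34)))*4096 = ((1/3)/51)*4096 = ((1/3)*(1/51))*4096 = (1/153)*4096 = 4096/153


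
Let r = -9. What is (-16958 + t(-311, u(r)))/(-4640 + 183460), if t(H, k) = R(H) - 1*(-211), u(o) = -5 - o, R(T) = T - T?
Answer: -16747/178820 ≈ -0.093653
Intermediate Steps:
R(T) = 0
t(H, k) = 211 (t(H, k) = 0 - 1*(-211) = 0 + 211 = 211)
(-16958 + t(-311, u(r)))/(-4640 + 183460) = (-16958 + 211)/(-4640 + 183460) = -16747/178820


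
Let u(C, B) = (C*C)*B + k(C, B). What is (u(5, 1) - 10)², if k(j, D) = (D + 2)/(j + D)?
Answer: 961/4 ≈ 240.25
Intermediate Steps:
k(j, D) = (2 + D)/(D + j)
u(C, B) = B*C² + (2 + B)/(B + C) (u(C, B) = (C*C)*B + (2 + B)/(B + C) = C²*B + (2 + B)/(B + C) = B*C² + (2 + B)/(B + C))
(u(5, 1) - 10)² = ((2 + 1 + 1*5²*(1 + 5))/(1 + 5) - 10)² = ((2 + 1 + 1*25*6)/6 - 10)² = ((2 + 1 + 150)/6 - 10)² = ((⅙)*153 - 10)² = (51/2 - 10)² = (31/2)² = 961/4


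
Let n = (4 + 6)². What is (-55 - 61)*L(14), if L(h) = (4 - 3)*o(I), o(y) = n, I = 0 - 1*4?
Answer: -11600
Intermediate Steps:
I = -4 (I = 0 - 4 = -4)
n = 100 (n = 10² = 100)
o(y) = 100
L(h) = 100 (L(h) = (4 - 3)*100 = 1*100 = 100)
(-55 - 61)*L(14) = (-55 - 61)*100 = -116*100 = -11600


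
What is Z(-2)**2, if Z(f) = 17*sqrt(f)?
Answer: -578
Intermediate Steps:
Z(-2)**2 = (17*sqrt(-2))**2 = (17*(I*sqrt(2)))**2 = (17*I*sqrt(2))**2 = -578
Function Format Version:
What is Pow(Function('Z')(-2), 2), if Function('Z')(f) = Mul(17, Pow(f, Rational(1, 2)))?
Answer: -578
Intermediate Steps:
Pow(Function('Z')(-2), 2) = Pow(Mul(17, Pow(-2, Rational(1, 2))), 2) = Pow(Mul(17, Mul(I, Pow(2, Rational(1, 2)))), 2) = Pow(Mul(17, I, Pow(2, Rational(1, 2))), 2) = -578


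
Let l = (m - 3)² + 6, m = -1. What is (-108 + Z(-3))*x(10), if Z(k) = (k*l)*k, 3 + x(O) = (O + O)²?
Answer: 35730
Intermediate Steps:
x(O) = -3 + 4*O² (x(O) = -3 + (O + O)² = -3 + (2*O)² = -3 + 4*O²)
l = 22 (l = (-1 - 3)² + 6 = (-4)² + 6 = 16 + 6 = 22)
Z(k) = 22*k² (Z(k) = (k*22)*k = (22*k)*k = 22*k²)
(-108 + Z(-3))*x(10) = (-108 + 22*(-3)²)*(-3 + 4*10²) = (-108 + 22*9)*(-3 + 4*100) = (-108 + 198)*(-3 + 400) = 90*397 = 35730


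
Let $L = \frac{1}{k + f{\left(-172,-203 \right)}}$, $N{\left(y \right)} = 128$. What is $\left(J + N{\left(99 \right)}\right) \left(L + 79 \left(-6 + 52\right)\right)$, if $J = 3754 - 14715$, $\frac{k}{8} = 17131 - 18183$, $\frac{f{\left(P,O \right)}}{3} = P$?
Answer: $- \frac{351627122871}{8932} \approx -3.9367 \cdot 10^{7}$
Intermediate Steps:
$f{\left(P,O \right)} = 3 P$
$k = -8416$ ($k = 8 \left(17131 - 18183\right) = 8 \left(-1052\right) = -8416$)
$J = -10961$ ($J = 3754 - 14715 = -10961$)
$L = - \frac{1}{8932}$ ($L = \frac{1}{-8416 + 3 \left(-172\right)} = \frac{1}{-8416 - 516} = \frac{1}{-8932} = - \frac{1}{8932} \approx -0.00011196$)
$\left(J + N{\left(99 \right)}\right) \left(L + 79 \left(-6 + 52\right)\right) = \left(-10961 + 128\right) \left(- \frac{1}{8932} + 79 \left(-6 + 52\right)\right) = - 10833 \left(- \frac{1}{8932} + 79 \cdot 46\right) = - 10833 \left(- \frac{1}{8932} + 3634\right) = \left(-10833\right) \frac{32458887}{8932} = - \frac{351627122871}{8932}$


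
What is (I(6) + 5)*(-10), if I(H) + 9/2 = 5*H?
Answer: -305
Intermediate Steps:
I(H) = -9/2 + 5*H
(I(6) + 5)*(-10) = ((-9/2 + 5*6) + 5)*(-10) = ((-9/2 + 30) + 5)*(-10) = (51/2 + 5)*(-10) = (61/2)*(-10) = -305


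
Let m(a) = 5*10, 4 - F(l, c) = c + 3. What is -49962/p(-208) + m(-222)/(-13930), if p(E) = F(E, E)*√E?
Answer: -5/1393 + 2271*I*√13/494 ≈ -0.0035894 + 16.575*I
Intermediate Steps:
F(l, c) = 1 - c (F(l, c) = 4 - (c + 3) = 4 - (3 + c) = 4 + (-3 - c) = 1 - c)
m(a) = 50
p(E) = √E*(1 - E) (p(E) = (1 - E)*√E = √E*(1 - E))
-49962/p(-208) + m(-222)/(-13930) = -49962*(-I*√13/(52*(1 - 1*(-208)))) + 50/(-13930) = -49962*(-I*√13/(52*(1 + 208))) + 50*(-1/13930) = -49962*(-I*√13/10868) - 5/1393 = -(-2271)*I*√13/494 - 5/1393 = 2271*I*√13/494 - 5/1393 = -5/1393 + 2271*I*√13/494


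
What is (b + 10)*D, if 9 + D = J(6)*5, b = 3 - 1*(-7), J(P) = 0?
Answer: -180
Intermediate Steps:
b = 10 (b = 3 + 7 = 10)
D = -9 (D = -9 + 0*5 = -9 + 0 = -9)
(b + 10)*D = (10 + 10)*(-9) = 20*(-9) = -180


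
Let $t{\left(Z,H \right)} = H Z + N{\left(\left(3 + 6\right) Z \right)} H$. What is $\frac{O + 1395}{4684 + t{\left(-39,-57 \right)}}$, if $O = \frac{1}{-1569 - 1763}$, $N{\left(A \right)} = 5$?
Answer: $\frac{4648139}{22064504} \approx 0.21066$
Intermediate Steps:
$t{\left(Z,H \right)} = 5 H + H Z$ ($t{\left(Z,H \right)} = H Z + 5 H = 5 H + H Z$)
$O = - \frac{1}{3332}$ ($O = \frac{1}{-3332} = - \frac{1}{3332} \approx -0.00030012$)
$\frac{O + 1395}{4684 + t{\left(-39,-57 \right)}} = \frac{- \frac{1}{3332} + 1395}{4684 - 57 \left(5 - 39\right)} = \frac{4648139}{3332 \left(4684 - -1938\right)} = \frac{4648139}{3332 \left(4684 + 1938\right)} = \frac{4648139}{3332 \cdot 6622} = \frac{4648139}{3332} \cdot \frac{1}{6622} = \frac{4648139}{22064504}$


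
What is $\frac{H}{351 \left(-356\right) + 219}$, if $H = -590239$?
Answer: $\frac{590239}{124737} \approx 4.7319$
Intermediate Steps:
$\frac{H}{351 \left(-356\right) + 219} = - \frac{590239}{351 \left(-356\right) + 219} = - \frac{590239}{-124956 + 219} = - \frac{590239}{-124737} = \left(-590239\right) \left(- \frac{1}{124737}\right) = \frac{590239}{124737}$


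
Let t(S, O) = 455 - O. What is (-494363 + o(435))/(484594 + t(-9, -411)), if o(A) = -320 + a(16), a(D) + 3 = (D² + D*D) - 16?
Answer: -5491/5394 ≈ -1.0180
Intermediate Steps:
a(D) = -19 + 2*D² (a(D) = -3 + ((D² + D*D) - 16) = -3 + ((D² + D²) - 16) = -3 + (2*D² - 16) = -3 + (-16 + 2*D²) = -19 + 2*D²)
o(A) = 173 (o(A) = -320 + (-19 + 2*16²) = -320 + (-19 + 2*256) = -320 + (-19 + 512) = -320 + 493 = 173)
(-494363 + o(435))/(484594 + t(-9, -411)) = (-494363 + 173)/(484594 + (455 - 1*(-411))) = -494190/(484594 + (455 + 411)) = -494190/(484594 + 866) = -494190/485460 = -494190*1/485460 = -5491/5394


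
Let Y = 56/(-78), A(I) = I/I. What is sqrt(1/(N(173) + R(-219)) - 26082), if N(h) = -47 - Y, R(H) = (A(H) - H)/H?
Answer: I*sqrt(2100923104705)/8975 ≈ 161.5*I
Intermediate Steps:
A(I) = 1
Y = -28/39 (Y = 56*(-1/78) = -28/39 ≈ -0.71795)
R(H) = (1 - H)/H
N(h) = -1805/39 (N(h) = -47 - 1*(-28/39) = -47 + 28/39 = -1805/39)
sqrt(1/(N(173) + R(-219)) - 26082) = sqrt(1/(-1805/39 + (1 - 1*(-219))/(-219)) - 26082) = sqrt(1/(-1805/39 - (1 + 219)/219) - 26082) = sqrt(1/(-1805/39 - 1/219*220) - 26082) = sqrt(1/(-1805/39 - 220/219) - 26082) = sqrt(1/(-44875/949) - 26082) = sqrt(-949/44875 - 26082) = sqrt(-1170430699/44875) = I*sqrt(2100923104705)/8975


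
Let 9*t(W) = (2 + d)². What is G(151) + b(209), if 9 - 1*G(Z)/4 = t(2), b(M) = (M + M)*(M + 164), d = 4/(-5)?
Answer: 3898734/25 ≈ 1.5595e+5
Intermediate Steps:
d = -⅘ (d = 4*(-⅕) = -⅘ ≈ -0.80000)
t(W) = 4/25 (t(W) = (2 - ⅘)²/9 = (6/5)²/9 = (⅑)*(36/25) = 4/25)
b(M) = 2*M*(164 + M) (b(M) = (2*M)*(164 + M) = 2*M*(164 + M))
G(Z) = 884/25 (G(Z) = 36 - 4*4/25 = 36 - 16/25 = 884/25)
G(151) + b(209) = 884/25 + 2*209*(164 + 209) = 884/25 + 2*209*373 = 884/25 + 155914 = 3898734/25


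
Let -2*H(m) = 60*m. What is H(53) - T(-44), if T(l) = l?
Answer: -1546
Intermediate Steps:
H(m) = -30*m
H(53) - T(-44) = -30*53 - 1*(-44) = -1590 + 44 = -1546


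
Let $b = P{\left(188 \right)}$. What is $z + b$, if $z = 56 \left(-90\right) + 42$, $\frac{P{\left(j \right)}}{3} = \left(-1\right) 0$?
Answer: $-4998$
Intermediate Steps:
$P{\left(j \right)} = 0$ ($P{\left(j \right)} = 3 \left(\left(-1\right) 0\right) = 3 \cdot 0 = 0$)
$b = 0$
$z = -4998$ ($z = -5040 + 42 = -4998$)
$z + b = -4998 + 0 = -4998$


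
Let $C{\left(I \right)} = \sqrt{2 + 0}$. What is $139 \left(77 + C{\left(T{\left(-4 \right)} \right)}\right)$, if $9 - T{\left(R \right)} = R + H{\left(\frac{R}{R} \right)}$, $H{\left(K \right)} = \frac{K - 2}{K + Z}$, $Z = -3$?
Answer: $10703 + 139 \sqrt{2} \approx 10900.0$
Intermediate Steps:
$H{\left(K \right)} = \frac{-2 + K}{-3 + K}$ ($H{\left(K \right)} = \frac{K - 2}{K - 3} = \frac{-2 + K}{-3 + K}$)
$T{\left(R \right)} = \frac{17}{2} - R$ ($T{\left(R \right)} = 9 - \left(R + \frac{-2 + \frac{R}{R}}{-3 + \frac{R}{R}}\right) = 9 - \left(R + \frac{-2 + 1}{-3 + 1}\right) = 9 - \left(R + \frac{1}{-2} \left(-1\right)\right) = 9 - \left(R - - \frac{1}{2}\right) = 9 - \left(R + \frac{1}{2}\right) = 9 - \left(\frac{1}{2} + R\right) = \frac{17}{2} - R$)
$C{\left(I \right)} = \sqrt{2}$
$139 \left(77 + C{\left(T{\left(-4 \right)} \right)}\right) = 139 \left(77 + \sqrt{2}\right) = 10703 + 139 \sqrt{2}$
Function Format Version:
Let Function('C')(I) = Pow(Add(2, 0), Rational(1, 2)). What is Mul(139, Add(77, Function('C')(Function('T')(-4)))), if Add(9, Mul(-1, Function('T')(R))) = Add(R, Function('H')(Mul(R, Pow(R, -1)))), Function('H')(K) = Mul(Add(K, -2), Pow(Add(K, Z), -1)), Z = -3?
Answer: Add(10703, Mul(139, Pow(2, Rational(1, 2)))) ≈ 10900.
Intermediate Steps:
Function('H')(K) = Mul(Pow(Add(-3, K), -1), Add(-2, K)) (Function('H')(K) = Mul(Add(K, -2), Pow(Add(K, -3), -1)) = Mul(Add(-2, K), Pow(Add(-3, K), -1)) = Mul(Pow(Add(-3, K), -1), Add(-2, K)))
Function('T')(R) = Add(Rational(17, 2), Mul(-1, R)) (Function('T')(R) = Add(9, Mul(-1, Add(R, Mul(Pow(Add(-3, Mul(R, Pow(R, -1))), -1), Add(-2, Mul(R, Pow(R, -1))))))) = Add(9, Mul(-1, Add(R, Mul(Pow(Add(-3, 1), -1), Add(-2, 1))))) = Add(9, Mul(-1, Add(R, Mul(Pow(-2, -1), -1)))) = Add(9, Mul(-1, Add(R, Mul(Rational(-1, 2), -1)))) = Add(9, Mul(-1, Add(R, Rational(1, 2)))) = Add(9, Mul(-1, Add(Rational(1, 2), R))) = Add(9, Add(Rational(-1, 2), Mul(-1, R))) = Add(Rational(17, 2), Mul(-1, R)))
Function('C')(I) = Pow(2, Rational(1, 2))
Mul(139, Add(77, Function('C')(Function('T')(-4)))) = Mul(139, Add(77, Pow(2, Rational(1, 2)))) = Add(10703, Mul(139, Pow(2, Rational(1, 2))))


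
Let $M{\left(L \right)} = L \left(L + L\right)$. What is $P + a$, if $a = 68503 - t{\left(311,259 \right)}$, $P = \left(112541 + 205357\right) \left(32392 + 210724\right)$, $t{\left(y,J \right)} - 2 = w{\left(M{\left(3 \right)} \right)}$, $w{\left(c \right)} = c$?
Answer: $77286158651$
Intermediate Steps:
$M{\left(L \right)} = 2 L^{2}$ ($M{\left(L \right)} = L 2 L = 2 L^{2}$)
$t{\left(y,J \right)} = 20$ ($t{\left(y,J \right)} = 2 + 2 \cdot 3^{2} = 2 + 2 \cdot 9 = 2 + 18 = 20$)
$P = 77286090168$ ($P = 317898 \cdot 243116 = 77286090168$)
$a = 68483$ ($a = 68503 - 20 = 68483$)
$P + a = 77286090168 + 68483 = 77286158651$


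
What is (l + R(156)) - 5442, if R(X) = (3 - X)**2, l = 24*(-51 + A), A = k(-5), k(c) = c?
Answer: 16623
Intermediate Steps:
A = -5
l = -1344 (l = 24*(-51 - 5) = 24*(-56) = -1344)
(l + R(156)) - 5442 = (-1344 + (-3 + 156)**2) - 5442 = (-1344 + 153**2) - 5442 = (-1344 + 23409) - 5442 = 22065 - 5442 = 16623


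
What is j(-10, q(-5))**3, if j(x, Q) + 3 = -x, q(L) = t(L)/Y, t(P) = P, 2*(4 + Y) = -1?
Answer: 343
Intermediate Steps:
Y = -9/2 (Y = -4 + (1/2)*(-1) = -4 - 1/2 = -9/2 ≈ -4.5000)
q(L) = -2*L/9 (q(L) = L/(-9/2) = L*(-2/9) = -2*L/9)
j(x, Q) = -3 - x
j(-10, q(-5))**3 = (-3 - 1*(-10))**3 = (-3 + 10)**3 = 7**3 = 343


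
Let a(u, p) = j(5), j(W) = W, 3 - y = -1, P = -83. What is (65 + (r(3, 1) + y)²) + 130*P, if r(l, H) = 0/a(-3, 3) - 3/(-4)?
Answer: -171239/16 ≈ -10702.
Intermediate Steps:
y = 4 (y = 3 - 1*(-1) = 3 + 1 = 4)
a(u, p) = 5
r(l, H) = ¾ (r(l, H) = 0/5 - 3/(-4) = 0*(⅕) - 3*(-¼) = 0 + ¾ = ¾)
(65 + (r(3, 1) + y)²) + 130*P = (65 + (¾ + 4)²) + 130*(-83) = (65 + (19/4)²) - 10790 = (65 + 361/16) - 10790 = 1401/16 - 10790 = -171239/16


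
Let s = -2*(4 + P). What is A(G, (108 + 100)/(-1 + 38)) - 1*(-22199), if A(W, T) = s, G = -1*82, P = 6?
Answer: 22179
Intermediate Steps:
G = -82
s = -20 (s = -2*(4 + 6) = -2*10 = -20)
A(W, T) = -20
A(G, (108 + 100)/(-1 + 38)) - 1*(-22199) = -20 - 1*(-22199) = -20 + 22199 = 22179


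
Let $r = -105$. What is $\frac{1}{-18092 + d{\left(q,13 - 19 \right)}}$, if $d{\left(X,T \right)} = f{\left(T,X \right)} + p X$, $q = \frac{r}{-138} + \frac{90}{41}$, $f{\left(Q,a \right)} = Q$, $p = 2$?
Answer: $- \frac{943}{17060839} \approx -5.5273 \cdot 10^{-5}$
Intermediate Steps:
$q = \frac{5575}{1886}$ ($q = - \frac{105}{-138} + \frac{90}{41} = \left(-105\right) \left(- \frac{1}{138}\right) + 90 \cdot \frac{1}{41} = \frac{35}{46} + \frac{90}{41} = \frac{5575}{1886} \approx 2.956$)
$d{\left(X,T \right)} = T + 2 X$
$\frac{1}{-18092 + d{\left(q,13 - 19 \right)}} = \frac{1}{-18092 + \left(\left(13 - 19\right) + 2 \cdot \frac{5575}{1886}\right)} = \frac{1}{-18092 + \left(\left(13 - 19\right) + \frac{5575}{943}\right)} = \frac{1}{-18092 + \left(-6 + \frac{5575}{943}\right)} = \frac{1}{-18092 - \frac{83}{943}} = \frac{1}{- \frac{17060839}{943}} = - \frac{943}{17060839}$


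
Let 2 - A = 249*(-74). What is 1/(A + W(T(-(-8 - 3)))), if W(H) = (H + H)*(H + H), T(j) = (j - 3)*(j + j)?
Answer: 1/142332 ≈ 7.0258e-6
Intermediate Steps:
T(j) = 2*j*(-3 + j) (T(j) = (-3 + j)*(2*j) = 2*j*(-3 + j))
W(H) = 4*H² (W(H) = (2*H)*(2*H) = 4*H²)
A = 18428 (A = 2 - 249*(-74) = 2 - 1*(-18426) = 2 + 18426 = 18428)
1/(A + W(T(-(-8 - 3)))) = 1/(18428 + 4*(2*(-(-8 - 3))*(-3 - (-8 - 3)))²) = 1/(18428 + 4*(2*(-1*(-11))*(-3 - 1*(-11)))²) = 1/(18428 + 4*(2*11*(-3 + 11))²) = 1/(18428 + 4*(2*11*8)²) = 1/(18428 + 4*176²) = 1/(18428 + 4*30976) = 1/(18428 + 123904) = 1/142332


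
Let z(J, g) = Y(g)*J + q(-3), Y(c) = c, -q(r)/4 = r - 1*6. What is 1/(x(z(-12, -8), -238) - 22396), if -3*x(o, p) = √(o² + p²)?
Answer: -50391/1128538319 + 3*√18517/2257076638 ≈ -4.4471e-5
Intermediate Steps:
q(r) = 24 - 4*r (q(r) = -4*(r - 1*6) = -4*(r - 6) = -4*(-6 + r) = 24 - 4*r)
z(J, g) = 36 + J*g (z(J, g) = g*J + (24 - 4*(-3)) = J*g + (24 + 12) = J*g + 36 = 36 + J*g)
x(o, p) = -√(o² + p²)/3
1/(x(z(-12, -8), -238) - 22396) = 1/(-√((36 - 12*(-8))² + (-238)²)/3 - 22396) = 1/(-√((36 + 96)² + 56644)/3 - 22396) = 1/(-√(132² + 56644)/3 - 22396) = 1/(-√(17424 + 56644)/3 - 22396) = 1/(-2*√18517/3 - 22396) = 1/(-22396 - 2*√18517/3)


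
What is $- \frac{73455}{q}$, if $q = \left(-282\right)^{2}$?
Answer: $- \frac{24485}{26508} \approx -0.92368$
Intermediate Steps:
$q = 79524$
$- \frac{73455}{q} = - \frac{73455}{79524} = \left(-73455\right) \frac{1}{79524} = - \frac{24485}{26508}$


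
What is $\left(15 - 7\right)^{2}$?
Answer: $64$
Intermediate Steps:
$\left(15 - 7\right)^{2} = 8^{2} = 64$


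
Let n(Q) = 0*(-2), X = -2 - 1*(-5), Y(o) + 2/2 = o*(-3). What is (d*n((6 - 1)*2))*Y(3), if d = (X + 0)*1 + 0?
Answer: 0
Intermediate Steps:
Y(o) = -1 - 3*o (Y(o) = -1 + o*(-3) = -1 - 3*o)
X = 3 (X = -2 + 5 = 3)
n(Q) = 0
d = 3 (d = (3 + 0)*1 + 0 = 3*1 + 0 = 3 + 0 = 3)
(d*n((6 - 1)*2))*Y(3) = (3*0)*(-1 - 3*3) = 0*(-1 - 9) = 0*(-10) = 0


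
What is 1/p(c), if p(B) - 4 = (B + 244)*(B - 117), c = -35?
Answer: -1/31764 ≈ -3.1482e-5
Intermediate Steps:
p(B) = 4 + (-117 + B)*(244 + B) (p(B) = 4 + (B + 244)*(B - 117) = 4 + (244 + B)*(-117 + B) = 4 + (-117 + B)*(244 + B))
1/p(c) = 1/(-28544 + (-35)**2 + 127*(-35)) = 1/(-28544 + 1225 - 4445) = 1/(-31764) = -1/31764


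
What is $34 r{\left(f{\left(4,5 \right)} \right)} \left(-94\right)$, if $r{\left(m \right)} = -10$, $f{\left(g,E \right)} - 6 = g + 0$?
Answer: $31960$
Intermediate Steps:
$f{\left(g,E \right)} = 6 + g$ ($f{\left(g,E \right)} = 6 + \left(g + 0\right) = 6 + g$)
$34 r{\left(f{\left(4,5 \right)} \right)} \left(-94\right) = 34 \left(-10\right) \left(-94\right) = \left(-340\right) \left(-94\right) = 31960$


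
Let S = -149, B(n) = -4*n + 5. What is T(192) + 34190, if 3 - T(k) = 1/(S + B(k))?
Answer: 31184017/912 ≈ 34193.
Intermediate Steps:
B(n) = 5 - 4*n
T(k) = 3 - 1/(-144 - 4*k) (T(k) = 3 - 1/(-149 + (5 - 4*k)) = 3 - 1/(-144 - 4*k))
T(192) + 34190 = (433 + 12*192)/(4*(36 + 192)) + 34190 = (¼)*(433 + 2304)/228 + 34190 = (¼)*(1/228)*2737 + 34190 = 2737/912 + 34190 = 31184017/912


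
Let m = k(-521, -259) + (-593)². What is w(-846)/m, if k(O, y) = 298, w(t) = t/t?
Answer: 1/351947 ≈ 2.8413e-6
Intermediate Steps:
w(t) = 1
m = 351947 (m = 298 + (-593)² = 298 + 351649 = 351947)
w(-846)/m = 1/351947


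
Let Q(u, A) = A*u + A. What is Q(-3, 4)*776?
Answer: -6208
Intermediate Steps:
Q(u, A) = A + A*u
Q(-3, 4)*776 = (4*(1 - 3))*776 = (4*(-2))*776 = -8*776 = -6208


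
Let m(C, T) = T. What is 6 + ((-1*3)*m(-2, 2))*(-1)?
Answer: 12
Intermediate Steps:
6 + ((-1*3)*m(-2, 2))*(-1) = 6 + (-1*3*2)*(-1) = 6 - 3*2*(-1) = 6 - 6*(-1) = 6 + 6 = 12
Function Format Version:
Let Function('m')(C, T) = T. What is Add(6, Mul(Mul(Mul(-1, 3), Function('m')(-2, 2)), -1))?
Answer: 12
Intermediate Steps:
Add(6, Mul(Mul(Mul(-1, 3), Function('m')(-2, 2)), -1)) = Add(6, Mul(Mul(Mul(-1, 3), 2), -1)) = Add(6, Mul(Mul(-3, 2), -1)) = Add(6, Mul(-6, -1)) = Add(6, 6) = 12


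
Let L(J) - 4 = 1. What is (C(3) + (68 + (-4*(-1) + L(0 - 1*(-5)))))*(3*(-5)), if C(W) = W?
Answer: -1200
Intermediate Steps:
L(J) = 5 (L(J) = 4 + 1 = 5)
(C(3) + (68 + (-4*(-1) + L(0 - 1*(-5)))))*(3*(-5)) = (3 + (68 + (-4*(-1) + 5)))*(3*(-5)) = (3 + (68 + (4 + 5)))*(-15) = (3 + (68 + 9))*(-15) = (3 + 77)*(-15) = 80*(-15) = -1200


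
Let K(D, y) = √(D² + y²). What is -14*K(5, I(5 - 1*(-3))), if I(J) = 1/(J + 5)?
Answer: -14*√4226/13 ≈ -70.008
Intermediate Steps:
I(J) = 1/(5 + J)
-14*K(5, I(5 - 1*(-3))) = -14*√(5² + (1/(5 + (5 - 1*(-3))))²) = -14*√(25 + (1/(5 + (5 + 3)))²) = -14*√(25 + (1/(5 + 8))²) = -14*√(25 + (1/13)²) = -14*√(25 + 1/169) = -14*√4226/13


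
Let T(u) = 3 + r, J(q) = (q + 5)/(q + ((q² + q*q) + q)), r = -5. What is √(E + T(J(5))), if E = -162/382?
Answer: I*√88433/191 ≈ 1.5569*I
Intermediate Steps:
J(q) = (5 + q)/(2*q + 2*q²) (J(q) = (5 + q)/(q + ((q² + q²) + q)) = (5 + q)/(q + (2*q² + q)) = (5 + q)/(q + (q + 2*q²)) = (5 + q)/(2*q + 2*q²))
T(u) = -2 (T(u) = 3 - 5 = -2)
E = -81/191 (E = -162*1/382 = -81/191 ≈ -0.42408)
√(E + T(J(5))) = √(-81/191 - 2) = √(-463/191) = I*√88433/191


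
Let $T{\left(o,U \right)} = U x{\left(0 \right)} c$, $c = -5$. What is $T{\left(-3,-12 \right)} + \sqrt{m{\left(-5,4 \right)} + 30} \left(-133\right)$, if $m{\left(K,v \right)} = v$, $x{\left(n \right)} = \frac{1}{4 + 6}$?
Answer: $6 - 133 \sqrt{34} \approx -769.52$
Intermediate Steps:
$x{\left(n \right)} = \frac{1}{10}$
$T{\left(o,U \right)} = - \frac{U}{2}$ ($T{\left(o,U \right)} = U \frac{1}{10} \left(-5\right) = \frac{U}{10} \left(-5\right) = - \frac{U}{2}$)
$T{\left(-3,-12 \right)} + \sqrt{m{\left(-5,4 \right)} + 30} \left(-133\right) = \left(- \frac{1}{2}\right) \left(-12\right) + \sqrt{4 + 30} \left(-133\right) = 6 + \sqrt{34} \left(-133\right) = 6 - 133 \sqrt{34}$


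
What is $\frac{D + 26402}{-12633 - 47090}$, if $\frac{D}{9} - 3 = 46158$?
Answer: $- \frac{441851}{59723} \approx -7.3983$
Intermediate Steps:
$D = 415449$ ($D = 27 + 9 \cdot 46158 = 27 + 415422 = 415449$)
$\frac{D + 26402}{-12633 - 47090} = \frac{415449 + 26402}{-12633 - 47090} = \frac{441851}{-59723} = 441851 \left(- \frac{1}{59723}\right) = - \frac{441851}{59723}$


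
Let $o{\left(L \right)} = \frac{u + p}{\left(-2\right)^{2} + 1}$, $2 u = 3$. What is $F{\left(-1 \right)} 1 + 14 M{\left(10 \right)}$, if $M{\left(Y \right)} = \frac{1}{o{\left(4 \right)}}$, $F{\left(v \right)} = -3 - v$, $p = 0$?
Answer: $\frac{134}{3} \approx 44.667$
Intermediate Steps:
$u = \frac{3}{2}$ ($u = \frac{1}{2} \cdot 3 = \frac{3}{2} \approx 1.5$)
$o{\left(L \right)} = \frac{3}{10}$ ($o{\left(L \right)} = \frac{\frac{3}{2} + 0}{\left(-2\right)^{2} + 1} = \frac{3}{2 \left(4 + 1\right)} = \frac{3}{2 \cdot 5} = \frac{3}{2} \cdot \frac{1}{5} = \frac{3}{10}$)
$M{\left(Y \right)} = \frac{10}{3}$ ($M{\left(Y \right)} = \frac{1}{\frac{3}{10}} = \frac{10}{3}$)
$F{\left(-1 \right)} 1 + 14 M{\left(10 \right)} = \left(-3 - -1\right) 1 + 14 \cdot \frac{10}{3} = \left(-3 + 1\right) 1 + \frac{140}{3} = \left(-2\right) 1 + \frac{140}{3} = -2 + \frac{140}{3} = \frac{134}{3}$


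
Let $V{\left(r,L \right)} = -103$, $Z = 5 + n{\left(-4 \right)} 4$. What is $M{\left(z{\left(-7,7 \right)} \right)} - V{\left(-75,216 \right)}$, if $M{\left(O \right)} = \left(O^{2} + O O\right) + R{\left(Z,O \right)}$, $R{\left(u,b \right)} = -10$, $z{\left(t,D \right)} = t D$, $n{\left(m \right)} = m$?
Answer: $4895$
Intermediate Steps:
$Z = -11$ ($Z = 5 - 16 = -11$)
$z{\left(t,D \right)} = D t$
$M{\left(O \right)} = -10 + 2 O^{2}$ ($M{\left(O \right)} = \left(O^{2} + O O\right) - 10 = \left(O^{2} + O^{2}\right) - 10 = 2 O^{2} - 10 = -10 + 2 O^{2}$)
$M{\left(z{\left(-7,7 \right)} \right)} - V{\left(-75,216 \right)} = \left(-10 + 2 \left(7 \left(-7\right)\right)^{2}\right) - -103 = \left(-10 + 2 \left(-49\right)^{2}\right) + 103 = \left(-10 + 2 \cdot 2401\right) + 103 = \left(-10 + 4802\right) + 103 = 4792 + 103 = 4895$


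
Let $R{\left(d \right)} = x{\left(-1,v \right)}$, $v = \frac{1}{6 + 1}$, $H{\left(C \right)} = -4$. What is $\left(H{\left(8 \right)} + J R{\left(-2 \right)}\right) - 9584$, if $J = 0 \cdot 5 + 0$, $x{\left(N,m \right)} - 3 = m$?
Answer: $-9588$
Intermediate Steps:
$v = \frac{1}{7} \approx 0.14286$
$x{\left(N,m \right)} = 3 + m$
$R{\left(d \right)} = \frac{22}{7}$ ($R{\left(d \right)} = 3 + \frac{1}{7} = \frac{22}{7}$)
$J = 0$ ($J = 0 + 0 = 0$)
$\left(H{\left(8 \right)} + J R{\left(-2 \right)}\right) - 9584 = \left(-4 + 0 \cdot \frac{22}{7}\right) - 9584 = \left(-4 + 0\right) - 9584 = -4 - 9584 = -9588$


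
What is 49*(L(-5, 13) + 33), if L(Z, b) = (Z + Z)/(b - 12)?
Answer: 1127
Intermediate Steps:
L(Z, b) = 2*Z/(-12 + b) (L(Z, b) = (2*Z)/(-12 + b) = 2*Z/(-12 + b))
49*(L(-5, 13) + 33) = 49*(2*(-5)/(-12 + 13) + 33) = 49*(2*(-5)/1 + 33) = 49*(2*(-5)*1 + 33) = 49*(-10 + 33) = 49*23 = 1127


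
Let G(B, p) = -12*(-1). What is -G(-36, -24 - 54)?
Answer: -12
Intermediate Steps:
G(B, p) = 12
-G(-36, -24 - 54) = -1*12 = -12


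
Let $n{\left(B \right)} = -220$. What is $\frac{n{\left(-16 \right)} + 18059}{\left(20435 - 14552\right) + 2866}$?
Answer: $\frac{17839}{8749} \approx 2.039$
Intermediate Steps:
$\frac{n{\left(-16 \right)} + 18059}{\left(20435 - 14552\right) + 2866} = \frac{-220 + 18059}{\left(20435 - 14552\right) + 2866} = \frac{17839}{5883 + 2866} = \frac{17839}{8749}$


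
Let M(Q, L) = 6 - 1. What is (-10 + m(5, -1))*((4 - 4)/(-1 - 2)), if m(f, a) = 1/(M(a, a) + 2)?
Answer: 0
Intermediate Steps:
M(Q, L) = 5
m(f, a) = ⅐ (m(f, a) = 1/(5 + 2) = 1/7 = ⅐)
(-10 + m(5, -1))*((4 - 4)/(-1 - 2)) = (-10 + ⅐)*((4 - 4)/(-1 - 2)) = -0/(-3) = -0*(-1)/3 = -69/7*0 = 0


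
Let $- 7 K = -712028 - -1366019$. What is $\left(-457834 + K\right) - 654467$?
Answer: $- \frac{8440098}{7} \approx -1.2057 \cdot 10^{6}$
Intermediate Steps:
$K = - \frac{653991}{7}$ ($K = - \frac{-712028 - -1366019}{7} = - \frac{-712028 + 1366019}{7} = \left(- \frac{1}{7}\right) 653991 = - \frac{653991}{7} \approx -93427.0$)
$\left(-457834 + K\right) - 654467 = \left(-457834 - \frac{653991}{7}\right) - 654467 = - \frac{3858829}{7} - 654467 = - \frac{8440098}{7}$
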